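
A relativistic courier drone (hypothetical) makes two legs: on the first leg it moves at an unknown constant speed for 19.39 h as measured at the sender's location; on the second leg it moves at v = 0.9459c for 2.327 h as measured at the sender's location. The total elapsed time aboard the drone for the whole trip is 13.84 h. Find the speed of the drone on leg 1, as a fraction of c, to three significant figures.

Leg 1: speed unknown; τ_1 = 19.39/γ_1.
Leg 2: γ = 1/√(1 − 0.9459²) = 1/√0.1053 = 3.082; τ_2 = 2.327/3.082 = 0.7550 h.
Total proper time: τ_1 + 0.7550 = 13.84, so τ_1 = 13.84 − 0.7550 = 13.08 h.
γ_1 = 19.39/13.08 = 1.482; β = √(1 − 1/γ²) = √0.5446.

β = 0.738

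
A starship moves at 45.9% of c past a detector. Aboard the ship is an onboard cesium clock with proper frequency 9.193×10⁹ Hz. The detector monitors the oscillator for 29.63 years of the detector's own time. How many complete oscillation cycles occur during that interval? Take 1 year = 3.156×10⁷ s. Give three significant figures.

N = 7.64×10¹⁸

β = 0.459; γ = 1/√(1 − 0.459²) = 1/√0.7893 = 1.126
During 29.63 years of lab time, the oscillator's proper time advances by τ = Δt/γ = 29.63/1.126 = 26.32 years = 8.308×10⁸ s.
N = f × τ = 9.193×10⁹ × 8.308×10⁸ = 7.638×10¹⁸.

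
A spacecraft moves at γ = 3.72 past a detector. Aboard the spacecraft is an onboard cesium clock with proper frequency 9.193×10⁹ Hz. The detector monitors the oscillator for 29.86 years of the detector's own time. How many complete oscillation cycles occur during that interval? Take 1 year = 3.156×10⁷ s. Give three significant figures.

γ = 3.72
During 29.86 years of lab time, the oscillator's proper time advances by τ = Δt/γ = 29.86/3.720 = 8.027 years = 2.533×10⁸ s.
N = f × τ = 9.193×10⁹ × 2.533×10⁸ = 2.329×10¹⁸.

N = 2.33×10¹⁸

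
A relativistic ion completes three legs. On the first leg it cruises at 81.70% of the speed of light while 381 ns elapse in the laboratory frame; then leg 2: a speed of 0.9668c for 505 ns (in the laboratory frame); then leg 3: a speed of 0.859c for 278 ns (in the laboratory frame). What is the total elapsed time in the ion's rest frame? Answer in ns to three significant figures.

Leg 1: β = 0.8170; γ = 1/√(1 − 0.8170²) = 1/√0.3325 = 1.734; τ_1 = 381/1.734 = 219.7 ns.
Leg 2: γ = 1/√(1 − 0.9668²) = 1/√0.06530 = 3.913; τ_2 = 505/3.913 = 129.0 ns.
Leg 3: γ = 1/√(1 − 0.859²) = 1/√0.2621 = 1.953; τ_3 = 278/1.953 = 142.3 ns.
Total: 219.7 + 129.0 + 142.3 ns.

τ = 491 ns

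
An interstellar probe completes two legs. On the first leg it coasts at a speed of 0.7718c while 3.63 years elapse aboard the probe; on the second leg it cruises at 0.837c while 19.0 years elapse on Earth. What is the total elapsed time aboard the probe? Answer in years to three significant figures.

τ = 14.0 years

Leg 1: 3.63 years is already measured aboard the probe.
Leg 2: γ = 1/√(1 − 0.837²) = 1/√0.2994 = 1.827; τ_2 = 19.0/1.827 = 10.40 years.
Total: 3.630 + 10.40 years.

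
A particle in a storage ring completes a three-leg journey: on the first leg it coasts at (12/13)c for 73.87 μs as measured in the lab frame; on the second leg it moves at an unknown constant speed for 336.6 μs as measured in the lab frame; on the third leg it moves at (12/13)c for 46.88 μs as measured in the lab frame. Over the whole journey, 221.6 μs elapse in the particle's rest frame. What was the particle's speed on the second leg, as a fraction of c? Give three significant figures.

β = 0.854

Leg 1: γ = 1/√(1 − (12/13)²) = 13/5 = 2.600; τ_1 = 73.87/2.600 = 28.41 μs.
Leg 2: speed unknown; τ_2 = 336.6/γ_2.
Leg 3: γ = 1/√(1 − (12/13)²) = 13/5 = 2.600; τ_3 = 46.88/2.600 = 18.03 μs.
Total proper time: 28.41 + τ_2 + 18.03 = 221.6, so τ_2 = 221.6 − 46.44 = 175.2 μs.
γ_2 = 336.6/175.2 = 1.922; β = √(1 − 1/γ²) = √0.7292.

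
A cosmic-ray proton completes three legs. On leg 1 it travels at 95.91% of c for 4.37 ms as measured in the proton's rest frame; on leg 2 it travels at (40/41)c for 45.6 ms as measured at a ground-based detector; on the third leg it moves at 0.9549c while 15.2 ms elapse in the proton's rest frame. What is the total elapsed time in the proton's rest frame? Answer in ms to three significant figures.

τ = 29.6 ms

Leg 1: 4.37 ms is already measured in the proton's rest frame.
Leg 2: γ = 1/√(1 − (40/41)²) = 41/9 ≈ 4.556; τ_2 = 45.6/4.556 = 10.01 ms.
Leg 3: 15.2 ms is already measured in the proton's rest frame.
Total: 4.370 + 10.01 + 15.20 ms.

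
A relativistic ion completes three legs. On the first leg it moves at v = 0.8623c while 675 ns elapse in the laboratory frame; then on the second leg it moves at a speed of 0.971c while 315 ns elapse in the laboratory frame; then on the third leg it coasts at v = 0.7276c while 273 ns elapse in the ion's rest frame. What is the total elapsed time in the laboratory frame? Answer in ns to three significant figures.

Leg 1: 675 ns is already measured in the laboratory frame.
Leg 2: 315 ns is already measured in the laboratory frame.
Leg 3: γ = 1/√(1 − 0.7276²) = 1/√0.4706 = 1.458; Δt_3 = 1.458 × 273 = 398.0 ns.
Total: 675.0 + 315.0 + 398.0 ns.

Δt = 1390 ns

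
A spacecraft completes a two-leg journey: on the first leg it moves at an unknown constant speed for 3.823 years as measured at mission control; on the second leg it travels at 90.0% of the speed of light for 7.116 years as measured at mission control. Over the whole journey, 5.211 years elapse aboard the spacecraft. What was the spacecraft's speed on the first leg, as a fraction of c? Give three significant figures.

Leg 1: speed unknown; τ_1 = 3.823/γ_1.
Leg 2: β = 0.900; γ = 1/√(1 − 0.900²) = 1/√0.1900 = 2.294; τ_2 = 7.116/2.294 = 3.102 years.
Total proper time: τ_1 + 3.102 = 5.211, so τ_1 = 5.211 − 3.102 = 2.109 years.
γ_1 = 3.823/2.109 = 1.813; β = √(1 − 1/γ²) = √0.6956.

β = 0.834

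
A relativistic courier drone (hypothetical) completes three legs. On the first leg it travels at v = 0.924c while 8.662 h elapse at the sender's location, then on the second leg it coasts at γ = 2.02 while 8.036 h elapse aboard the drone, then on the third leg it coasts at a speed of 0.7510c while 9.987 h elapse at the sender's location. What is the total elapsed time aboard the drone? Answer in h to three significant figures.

Leg 1: γ = 1/√(1 − 0.924²) = 1/√0.1462 = 2.615; τ_1 = 8.662/2.615 = 3.312 h.
Leg 2: 8.036 h is already measured aboard the drone.
Leg 3: γ = 1/√(1 − 0.7510²) = 1/√0.4360 = 1.514; τ_3 = 9.987/1.514 = 6.594 h.
Total: 3.312 + 8.036 + 6.594 h.

τ = 17.9 h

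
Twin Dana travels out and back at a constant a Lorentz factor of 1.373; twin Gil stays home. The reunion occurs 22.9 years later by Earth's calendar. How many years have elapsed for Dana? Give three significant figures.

τ = 16.7 years

γ = 1.373
Dana's clock measures proper time along the trip: τ = Δt/γ = 22.9/1.373 years.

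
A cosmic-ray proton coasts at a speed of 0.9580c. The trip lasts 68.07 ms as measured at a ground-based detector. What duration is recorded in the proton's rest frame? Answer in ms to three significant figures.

γ = 1/√(1 − 0.9580²) = 1/√0.08224 = 3.487
The interval measured at a ground-based detector is the dilated one; the clock in the proton's rest frame measures the proper time τ = Δt/γ = 68.07/3.487 ms.

τ = 19.5 ms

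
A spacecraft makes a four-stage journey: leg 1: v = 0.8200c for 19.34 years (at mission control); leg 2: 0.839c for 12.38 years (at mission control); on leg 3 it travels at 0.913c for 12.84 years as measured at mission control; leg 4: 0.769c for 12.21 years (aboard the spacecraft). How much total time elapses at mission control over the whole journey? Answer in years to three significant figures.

Leg 1: 19.34 years is already measured at mission control.
Leg 2: 12.38 years is already measured at mission control.
Leg 3: 12.84 years is already measured at mission control.
Leg 4: γ = 1/√(1 − 0.769²) = 1/√0.4086 = 1.564; Δt_4 = 1.564 × 12.21 = 19.10 years.
Total: 19.34 + 12.38 + 12.84 + 19.10 years.

Δt = 63.7 years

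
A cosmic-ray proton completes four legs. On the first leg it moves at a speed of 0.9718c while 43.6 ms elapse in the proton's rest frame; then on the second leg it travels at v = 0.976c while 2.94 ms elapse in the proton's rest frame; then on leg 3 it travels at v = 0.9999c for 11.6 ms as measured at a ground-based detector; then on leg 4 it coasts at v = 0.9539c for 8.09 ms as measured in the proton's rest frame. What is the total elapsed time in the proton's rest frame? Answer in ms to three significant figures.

τ = 54.8 ms

Leg 1: 43.6 ms is already measured in the proton's rest frame.
Leg 2: 2.94 ms is already measured in the proton's rest frame.
Leg 3: γ = 1/√(1 − 0.9999²) = 1/√2.000×10⁻⁴ = 70.71; τ_3 = 11.6/70.71 = 0.1640 ms.
Leg 4: 8.09 ms is already measured in the proton's rest frame.
Total: 43.60 + 2.940 + 0.1640 + 8.090 ms.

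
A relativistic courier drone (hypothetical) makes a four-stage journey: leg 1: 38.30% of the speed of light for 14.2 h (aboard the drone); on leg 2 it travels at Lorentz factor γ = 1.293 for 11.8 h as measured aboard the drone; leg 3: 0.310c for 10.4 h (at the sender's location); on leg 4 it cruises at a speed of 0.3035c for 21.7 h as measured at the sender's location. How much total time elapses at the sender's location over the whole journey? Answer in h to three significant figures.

Δt = 62.7 h

Leg 1: β = 0.3830; γ = 1/√(1 − 0.3830²) = 1/√0.8533 = 1.083; Δt_1 = 1.083 × 14.2 = 15.37 h.
Leg 2: γ = 1.293; Δt_2 = 1.293 × 11.8 = 15.26 h.
Leg 3: 10.4 h is already measured at the sender's location.
Leg 4: 21.7 h is already measured at the sender's location.
Total: 15.37 + 15.26 + 10.40 + 21.70 h.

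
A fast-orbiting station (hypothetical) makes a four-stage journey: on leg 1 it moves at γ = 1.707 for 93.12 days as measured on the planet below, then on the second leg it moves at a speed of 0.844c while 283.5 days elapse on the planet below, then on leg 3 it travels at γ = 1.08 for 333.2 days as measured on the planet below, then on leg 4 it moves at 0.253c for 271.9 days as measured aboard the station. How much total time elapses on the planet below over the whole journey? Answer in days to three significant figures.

Δt = 991 days

Leg 1: 93.12 days is already measured on the planet below.
Leg 2: 283.5 days is already measured on the planet below.
Leg 3: 333.2 days is already measured on the planet below.
Leg 4: γ = 1/√(1 − 0.253²) = 1/√0.9360 = 1.034; Δt_4 = 1.034 × 271.9 = 281.0 days.
Total: 93.12 + 283.5 + 333.2 + 281.0 days.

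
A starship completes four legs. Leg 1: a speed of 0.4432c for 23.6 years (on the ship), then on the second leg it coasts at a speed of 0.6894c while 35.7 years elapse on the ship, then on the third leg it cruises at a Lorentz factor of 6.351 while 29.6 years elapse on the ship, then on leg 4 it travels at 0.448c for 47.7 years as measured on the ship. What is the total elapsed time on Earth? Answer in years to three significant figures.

Δt = 317 years

Leg 1: γ = 1/√(1 − 0.4432²) = 1/√0.8036 = 1.116; Δt_1 = 1.116 × 23.6 = 26.33 years.
Leg 2: γ = 1/√(1 − 0.6894²) = 1/√0.5247 = 1.380; Δt_2 = 1.380 × 35.7 = 49.28 years.
Leg 3: γ = 6.351; Δt_3 = 6.351 × 29.6 = 188.0 years.
Leg 4: γ = 1/√(1 − 0.448²) = 1/√0.7993 = 1.119; Δt_4 = 1.119 × 47.7 = 53.35 years.
Total: 26.33 + 49.28 + 188.0 + 53.35 years.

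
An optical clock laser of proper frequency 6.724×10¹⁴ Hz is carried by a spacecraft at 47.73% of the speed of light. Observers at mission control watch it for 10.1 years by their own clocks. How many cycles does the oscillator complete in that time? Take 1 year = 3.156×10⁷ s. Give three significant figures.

β = 0.4773; γ = 1/√(1 − 0.4773²) = 1/√0.7722 = 1.138
During 10.1 years of lab time, the oscillator's proper time advances by τ = Δt/γ = 10.1/1.138 = 8.875 years = 2.801×10⁸ s.
N = f × τ = 6.724×10¹⁴ × 2.801×10⁸ = 1.883×10²³.

N = 1.88×10²³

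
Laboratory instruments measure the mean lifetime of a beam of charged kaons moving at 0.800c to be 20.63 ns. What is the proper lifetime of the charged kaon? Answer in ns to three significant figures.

γ = 1/√(1 − 0.800²) = 5/3 ≈ 1.667
The lab-frame lifetime is the dilated interval; the proper lifetime is τ₀ = Δt/γ = 20.63/1.667 ns.

τ₀ = 12.4 ns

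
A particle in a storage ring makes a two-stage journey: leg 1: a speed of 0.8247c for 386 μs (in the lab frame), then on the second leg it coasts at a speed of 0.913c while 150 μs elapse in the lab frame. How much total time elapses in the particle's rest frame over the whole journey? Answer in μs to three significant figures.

τ = 280 μs

Leg 1: γ = 1/√(1 − 0.8247²) = 1/√0.3199 = 1.768; τ_1 = 386/1.768 = 218.3 μs.
Leg 2: γ = 1/√(1 − 0.913²) = 1/√0.1664 = 2.451; τ_2 = 150/2.451 = 61.19 μs.
Total: 218.3 + 61.19 μs.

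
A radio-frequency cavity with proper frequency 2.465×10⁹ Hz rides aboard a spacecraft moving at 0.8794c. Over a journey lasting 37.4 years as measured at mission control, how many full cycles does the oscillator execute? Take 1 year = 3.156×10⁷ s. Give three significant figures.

γ = 1/√(1 − 0.8794²) = 1/√0.2267 = 2.100
The oscillator's own cycle count is N = f × τ where τ is the proper time aboard the spacecraft. τ = Δt/γ = 37.4/2.100 = 17.81 years = 5.619×10⁸ s.
N = 2.465×10⁹ × 5.619×10⁸ = 1.385×10¹⁸.

N = 1.39×10¹⁸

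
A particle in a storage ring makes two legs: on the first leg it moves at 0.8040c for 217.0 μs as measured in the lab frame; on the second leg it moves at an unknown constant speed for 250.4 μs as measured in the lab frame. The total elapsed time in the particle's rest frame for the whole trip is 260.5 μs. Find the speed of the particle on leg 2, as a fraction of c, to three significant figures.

Leg 1: γ = 1/√(1 − 0.8040²) = 1/√0.3536 = 1.682; τ_1 = 217.0/1.682 = 129.0 μs.
Leg 2: speed unknown; τ_2 = 250.4/γ_2.
Total proper time: 129.0 + τ_2 = 260.5, so τ_2 = 260.5 − 129.0 = 131.5 μs.
γ_2 = 250.4/131.5 = 1.905; β = √(1 − 1/γ²) = √0.7244.

β = 0.851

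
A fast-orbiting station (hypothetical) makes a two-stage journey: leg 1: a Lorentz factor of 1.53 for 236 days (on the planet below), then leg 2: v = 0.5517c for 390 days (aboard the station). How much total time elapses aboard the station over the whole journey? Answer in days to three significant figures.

Leg 1: γ = 1.53; τ_1 = 236/1.530 = 154.2 days.
Leg 2: 390 days is already measured aboard the station.
Total: 154.2 + 390.0 days.

τ = 544 days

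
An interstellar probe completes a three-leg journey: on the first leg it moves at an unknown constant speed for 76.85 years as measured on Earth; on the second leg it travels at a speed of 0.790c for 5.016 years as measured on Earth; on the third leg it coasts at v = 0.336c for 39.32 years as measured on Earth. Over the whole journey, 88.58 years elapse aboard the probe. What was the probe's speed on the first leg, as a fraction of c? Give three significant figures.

Leg 1: speed unknown; τ_1 = 76.85/γ_1.
Leg 2: γ = 1/√(1 − 0.790²) = 1/√0.3759 = 1.631; τ_2 = 5.016/1.631 = 3.075 years.
Leg 3: γ = 1/√(1 − 0.336²) = 1/√0.8871 = 1.062; τ_3 = 39.32/1.062 = 37.03 years.
Total proper time: τ_1 + 3.075 + 37.03 = 88.58, so τ_1 = 88.58 − 40.11 = 48.47 years.
γ_1 = 76.85/48.47 = 1.585; β = √(1 − 1/γ²) = √0.6022.

β = 0.776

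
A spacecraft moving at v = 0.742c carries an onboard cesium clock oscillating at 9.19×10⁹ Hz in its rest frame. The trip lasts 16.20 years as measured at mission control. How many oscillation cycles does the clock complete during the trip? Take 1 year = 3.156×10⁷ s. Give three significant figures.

N = 3.15×10¹⁸

γ = 1/√(1 − 0.742²) = 1/√0.4494 = 1.492
The oscillator's own cycle count is N = f × τ where τ is the proper time aboard the spacecraft. τ = Δt/γ = 16.20/1.492 = 10.86 years = 3.428×10⁸ s.
N = 9.19×10⁹ × 3.428×10⁸ = 3.150×10¹⁸.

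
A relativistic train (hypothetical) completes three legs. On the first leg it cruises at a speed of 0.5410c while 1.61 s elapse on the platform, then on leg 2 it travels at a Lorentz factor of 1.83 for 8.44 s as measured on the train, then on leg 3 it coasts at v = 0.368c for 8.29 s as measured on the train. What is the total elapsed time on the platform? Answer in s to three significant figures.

Leg 1: 1.61 s is already measured on the platform.
Leg 2: γ = 1.83; Δt_2 = 1.830 × 8.44 = 15.45 s.
Leg 3: γ = 1/√(1 − 0.368²) = 1/√0.8646 = 1.075; Δt_3 = 1.075 × 8.29 = 8.916 s.
Total: 1.610 + 15.45 + 8.916 s.

Δt = 26.0 s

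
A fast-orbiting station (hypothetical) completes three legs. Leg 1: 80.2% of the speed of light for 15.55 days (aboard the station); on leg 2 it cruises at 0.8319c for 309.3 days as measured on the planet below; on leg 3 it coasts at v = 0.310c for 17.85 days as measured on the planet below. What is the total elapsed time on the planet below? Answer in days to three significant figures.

Δt = 353 days

Leg 1: β = 0.802; γ = 1/√(1 − 0.802²) = 1/√0.3568 = 1.674; Δt_1 = 1.674 × 15.55 = 26.03 days.
Leg 2: 309.3 days is already measured on the planet below.
Leg 3: 17.85 days is already measured on the planet below.
Total: 26.03 + 309.3 + 17.85 days.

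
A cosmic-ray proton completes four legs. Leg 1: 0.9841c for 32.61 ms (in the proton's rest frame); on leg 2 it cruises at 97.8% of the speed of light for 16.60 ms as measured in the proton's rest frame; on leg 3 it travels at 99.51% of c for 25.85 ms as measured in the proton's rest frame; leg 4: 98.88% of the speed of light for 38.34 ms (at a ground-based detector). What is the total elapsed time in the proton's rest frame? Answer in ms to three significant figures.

Leg 1: 32.61 ms is already measured in the proton's rest frame.
Leg 2: 16.60 ms is already measured in the proton's rest frame.
Leg 3: 25.85 ms is already measured in the proton's rest frame.
Leg 4: β = 0.9888; γ = 1/√(1 − 0.9888²) = 1/√0.02227 = 6.700; τ_4 = 38.34/6.700 = 5.722 ms.
Total: 32.61 + 16.60 + 25.85 + 5.722 ms.

τ = 80.8 ms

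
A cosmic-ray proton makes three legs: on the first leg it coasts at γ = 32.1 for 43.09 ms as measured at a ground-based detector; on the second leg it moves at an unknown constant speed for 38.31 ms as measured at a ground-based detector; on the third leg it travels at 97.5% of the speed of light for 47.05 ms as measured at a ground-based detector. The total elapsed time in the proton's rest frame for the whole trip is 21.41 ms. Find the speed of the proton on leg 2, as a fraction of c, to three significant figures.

β = 0.968

Leg 1: γ = 32.1; τ_1 = 43.09/32.10 = 1.342 ms.
Leg 2: speed unknown; τ_2 = 38.31/γ_2.
Leg 3: β = 0.975; γ = 1/√(1 − 0.975²) = 1/√0.04938 = 4.500; τ_3 = 47.05/4.500 = 10.45 ms.
Total proper time: 1.342 + τ_2 + 10.45 = 21.41, so τ_2 = 21.41 − 11.80 = 9.613 ms.
γ_2 = 38.31/9.613 = 3.985; β = √(1 − 1/γ²) = √0.9370.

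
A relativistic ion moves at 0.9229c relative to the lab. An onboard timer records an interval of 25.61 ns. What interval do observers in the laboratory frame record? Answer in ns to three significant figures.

γ = 1/√(1 − 0.9229²) = 1/√0.1483 = 2.597
The interval measured in the ion's rest frame is the proper time (both events occur at the same place in that frame); the lab-frame interval is Δt = γτ = 2.597 × 25.61 ns.

Δt = 66.5 ns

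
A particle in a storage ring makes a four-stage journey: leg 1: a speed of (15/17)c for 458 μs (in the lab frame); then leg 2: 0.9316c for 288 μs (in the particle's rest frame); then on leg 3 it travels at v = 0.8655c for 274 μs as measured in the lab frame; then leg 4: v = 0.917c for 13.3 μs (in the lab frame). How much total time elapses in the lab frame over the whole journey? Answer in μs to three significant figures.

Leg 1: 458 μs is already measured in the lab frame.
Leg 2: γ = 1/√(1 − 0.9316²) = 1/√0.1321 = 2.751; Δt_2 = 2.751 × 288 = 792.3 μs.
Leg 3: 274 μs is already measured in the lab frame.
Leg 4: 13.3 μs is already measured in the lab frame.
Total: 458.0 + 792.3 + 274.0 + 13.30 μs.

Δt = 1540 μs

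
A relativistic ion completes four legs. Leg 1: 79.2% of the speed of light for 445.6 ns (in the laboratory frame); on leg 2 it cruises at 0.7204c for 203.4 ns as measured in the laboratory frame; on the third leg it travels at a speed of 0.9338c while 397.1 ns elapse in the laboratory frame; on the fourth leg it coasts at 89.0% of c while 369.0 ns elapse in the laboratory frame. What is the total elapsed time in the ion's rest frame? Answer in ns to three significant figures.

τ = 723 ns

Leg 1: β = 0.792; γ = 1/√(1 − 0.792²) = 1/√0.3727 = 1.638; τ_1 = 445.6/1.638 = 272.0 ns.
Leg 2: γ = 1/√(1 − 0.7204²) = 1/√0.4810 = 1.442; τ_2 = 203.4/1.442 = 141.1 ns.
Leg 3: γ = 1/√(1 − 0.9338²) = 1/√0.1280 = 2.795; τ_3 = 397.1/2.795 = 142.1 ns.
Leg 4: β = 0.890; γ = 1/√(1 − 0.890²) = 1/√0.2079 = 2.193; τ_4 = 369.0/2.193 = 168.2 ns.
Total: 272.0 + 141.1 + 142.1 + 168.2 ns.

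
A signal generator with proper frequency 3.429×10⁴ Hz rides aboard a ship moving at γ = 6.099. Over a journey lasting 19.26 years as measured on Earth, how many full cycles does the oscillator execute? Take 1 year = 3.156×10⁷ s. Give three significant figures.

N = 3.42×10¹²

γ = 6.099
The oscillator's own cycle count is N = f × τ where τ is the proper time on the ship. τ = Δt/γ = 19.26/6.099 = 3.158 years = 9.966×10⁷ s.
N = 3.429×10⁴ × 9.966×10⁷ = 3.417×10¹².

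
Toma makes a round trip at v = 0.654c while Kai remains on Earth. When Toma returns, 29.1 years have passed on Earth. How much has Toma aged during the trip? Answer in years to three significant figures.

γ = 1/√(1 − 0.654²) = 1/√0.5723 = 1.322
Toma's clock measures proper time along the trip: τ = Δt/γ = 29.1/1.322 years.

τ = 22.0 years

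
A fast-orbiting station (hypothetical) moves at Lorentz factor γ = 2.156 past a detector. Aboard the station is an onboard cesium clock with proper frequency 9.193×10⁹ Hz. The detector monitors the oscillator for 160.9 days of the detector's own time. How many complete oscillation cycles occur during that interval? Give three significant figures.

N = 5.93×10¹⁶

γ = 2.156
During 160.9 days of lab time, the oscillator's proper time advances by τ = Δt/γ = 160.9/2.156 = 74.63 days = 6.448×10⁶ s.
N = f × τ = 9.193×10⁹ × 6.448×10⁶ = 5.928×10¹⁶.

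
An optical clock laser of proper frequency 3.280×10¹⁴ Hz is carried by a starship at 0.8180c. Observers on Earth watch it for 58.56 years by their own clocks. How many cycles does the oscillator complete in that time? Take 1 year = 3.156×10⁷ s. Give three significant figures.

γ = 1/√(1 − 0.8180²) = 1/√0.3309 = 1.738
During 58.56 years of lab time, the oscillator's proper time advances by τ = Δt/γ = 58.56/1.738 = 33.68 years = 1.063×10⁹ s.
N = f × τ = 3.280×10¹⁴ × 1.063×10⁹ = 3.487×10²³.

N = 3.49×10²³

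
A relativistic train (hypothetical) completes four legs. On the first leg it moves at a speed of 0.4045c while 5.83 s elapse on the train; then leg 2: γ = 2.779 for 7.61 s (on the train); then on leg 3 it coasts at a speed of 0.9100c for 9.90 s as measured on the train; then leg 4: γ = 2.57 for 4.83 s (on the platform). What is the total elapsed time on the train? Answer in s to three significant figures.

Leg 1: 5.83 s is already measured on the train.
Leg 2: 7.61 s is already measured on the train.
Leg 3: 9.90 s is already measured on the train.
Leg 4: γ = 2.57; τ_4 = 4.83/2.570 = 1.879 s.
Total: 5.830 + 7.610 + 9.900 + 1.879 s.

τ = 25.2 s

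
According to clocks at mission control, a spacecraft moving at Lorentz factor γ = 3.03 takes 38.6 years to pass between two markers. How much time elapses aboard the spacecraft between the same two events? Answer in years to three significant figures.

γ = 3.03
The interval measured at mission control is the dilated one; the clock aboard the spacecraft measures the proper time τ = Δt/γ = 38.6/3.030 years.

τ = 12.7 years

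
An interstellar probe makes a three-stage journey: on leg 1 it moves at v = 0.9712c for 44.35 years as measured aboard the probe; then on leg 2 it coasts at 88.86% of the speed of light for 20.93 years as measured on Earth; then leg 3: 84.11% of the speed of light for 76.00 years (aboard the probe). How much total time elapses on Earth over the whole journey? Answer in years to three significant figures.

Δt = 348 years

Leg 1: γ = 1/√(1 − 0.9712²) = 1/√0.05677 = 4.197; Δt_1 = 4.197 × 44.35 = 186.1 years.
Leg 2: 20.93 years is already measured on Earth.
Leg 3: β = 0.8411; γ = 1/√(1 − 0.8411²) = 1/√0.2926 = 1.849; Δt_3 = 1.849 × 76.00 = 140.5 years.
Total: 186.1 + 20.93 + 140.5 years.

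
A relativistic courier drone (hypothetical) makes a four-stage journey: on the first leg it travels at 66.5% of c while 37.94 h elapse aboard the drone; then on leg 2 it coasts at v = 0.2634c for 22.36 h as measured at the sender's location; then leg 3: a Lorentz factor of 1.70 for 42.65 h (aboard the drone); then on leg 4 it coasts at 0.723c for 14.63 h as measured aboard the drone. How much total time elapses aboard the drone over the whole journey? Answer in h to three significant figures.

Leg 1: 37.94 h is already measured aboard the drone.
Leg 2: γ = 1/√(1 − 0.2634²) = 1/√0.9306 = 1.037; τ_2 = 22.36/1.037 = 21.57 h.
Leg 3: 42.65 h is already measured aboard the drone.
Leg 4: 14.63 h is already measured aboard the drone.
Total: 37.94 + 21.57 + 42.65 + 14.63 h.

τ = 117 h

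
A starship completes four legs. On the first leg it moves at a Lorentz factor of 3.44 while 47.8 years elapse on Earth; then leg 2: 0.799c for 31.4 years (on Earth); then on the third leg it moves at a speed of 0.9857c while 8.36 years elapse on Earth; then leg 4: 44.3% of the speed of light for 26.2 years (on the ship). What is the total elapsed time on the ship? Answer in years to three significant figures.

Leg 1: γ = 3.44; τ_1 = 47.8/3.440 = 13.90 years.
Leg 2: γ = 1/√(1 − 0.799²) = 1/√0.3616 = 1.663; τ_2 = 31.4/1.663 = 18.88 years.
Leg 3: γ = 1/√(1 − 0.9857²) = 1/√0.02840 = 5.934; τ_3 = 8.36/5.934 = 1.409 years.
Leg 4: 26.2 years is already measured on the ship.
Total: 13.90 + 18.88 + 1.409 + 26.20 years.

τ = 60.4 years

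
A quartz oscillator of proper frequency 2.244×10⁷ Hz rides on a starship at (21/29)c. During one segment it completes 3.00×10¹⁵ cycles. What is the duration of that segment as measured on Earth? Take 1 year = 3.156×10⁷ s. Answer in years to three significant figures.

Δt = 6.14 years

γ = 1/√(1 − (21/29)²) = 29/20 = 1.450
Proper time for N cycles: τ = N/f = 3.00×10¹⁵/(2.244×10⁷) = 1.337×10⁸ s = 4.236 years.
Lab-frame duration Δt = γτ = 1.450 × 4.236 = 6.142 years.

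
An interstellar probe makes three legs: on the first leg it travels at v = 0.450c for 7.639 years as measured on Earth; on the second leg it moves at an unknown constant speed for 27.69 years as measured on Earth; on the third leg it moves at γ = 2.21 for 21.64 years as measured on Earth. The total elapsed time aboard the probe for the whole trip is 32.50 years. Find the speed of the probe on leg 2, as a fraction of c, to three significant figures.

Leg 1: γ = 1/√(1 − 0.450²) = 1/√0.7975 = 1.120; τ_1 = 7.639/1.120 = 6.822 years.
Leg 2: speed unknown; τ_2 = 27.69/γ_2.
Leg 3: γ = 2.21; τ_3 = 21.64/2.210 = 9.792 years.
Total proper time: 6.822 + τ_2 + 9.792 = 32.50, so τ_2 = 32.50 − 16.61 = 15.89 years.
γ_2 = 27.69/15.89 = 1.743; β = √(1 − 1/γ²) = √0.6708.

β = 0.819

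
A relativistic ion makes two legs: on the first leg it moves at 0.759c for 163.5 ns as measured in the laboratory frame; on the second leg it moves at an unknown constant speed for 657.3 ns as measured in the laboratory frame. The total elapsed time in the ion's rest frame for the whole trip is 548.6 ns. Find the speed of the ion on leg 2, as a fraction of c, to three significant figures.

Leg 1: γ = 1/√(1 − 0.759²) = 1/√0.4239 = 1.536; τ_1 = 163.5/1.536 = 106.5 ns.
Leg 2: speed unknown; τ_2 = 657.3/γ_2.
Total proper time: 106.5 + τ_2 = 548.6, so τ_2 = 548.6 − 106.5 = 442.1 ns.
γ_2 = 657.3/442.1 = 1.487; β = √(1 − 1/γ²) = √0.5475.

β = 0.740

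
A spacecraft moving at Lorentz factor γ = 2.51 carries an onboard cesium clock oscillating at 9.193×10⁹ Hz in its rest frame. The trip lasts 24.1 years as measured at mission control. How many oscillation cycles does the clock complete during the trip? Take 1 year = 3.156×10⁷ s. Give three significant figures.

N = 2.79×10¹⁸

γ = 2.51
The oscillator's own cycle count is N = f × τ where τ is the proper time aboard the spacecraft. τ = Δt/γ = 24.1/2.510 = 9.602 years = 3.030×10⁸ s.
N = 9.193×10⁹ × 3.030×10⁸ = 2.786×10¹⁸.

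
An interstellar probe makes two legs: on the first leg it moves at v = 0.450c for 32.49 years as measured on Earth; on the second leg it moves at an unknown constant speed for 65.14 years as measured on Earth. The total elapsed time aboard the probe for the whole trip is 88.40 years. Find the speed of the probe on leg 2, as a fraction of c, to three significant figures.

β = 0.411

Leg 1: γ = 1/√(1 − 0.450²) = 1/√0.7975 = 1.120; τ_1 = 32.49/1.120 = 29.01 years.
Leg 2: speed unknown; τ_2 = 65.14/γ_2.
Total proper time: 29.01 + τ_2 = 88.40, so τ_2 = 88.40 − 29.01 = 59.39 years.
γ_2 = 65.14/59.39 = 1.097; β = √(1 − 1/γ²) = √0.1689.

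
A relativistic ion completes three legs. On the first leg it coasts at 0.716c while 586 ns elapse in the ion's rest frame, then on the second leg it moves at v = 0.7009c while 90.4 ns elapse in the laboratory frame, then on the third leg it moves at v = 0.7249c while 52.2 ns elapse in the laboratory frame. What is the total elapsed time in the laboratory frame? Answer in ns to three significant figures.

Δt = 982 ns

Leg 1: γ = 1/√(1 − 0.716²) = 1/√0.4873 = 1.432; Δt_1 = 1.432 × 586 = 839.4 ns.
Leg 2: 90.4 ns is already measured in the laboratory frame.
Leg 3: 52.2 ns is already measured in the laboratory frame.
Total: 839.4 + 90.40 + 52.20 ns.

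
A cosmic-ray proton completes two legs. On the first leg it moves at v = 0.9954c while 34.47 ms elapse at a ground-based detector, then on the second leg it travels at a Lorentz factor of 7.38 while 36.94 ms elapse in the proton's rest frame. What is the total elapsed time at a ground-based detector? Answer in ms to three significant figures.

Δt = 307 ms

Leg 1: 34.47 ms is already measured at a ground-based detector.
Leg 2: γ = 7.38; Δt_2 = 7.380 × 36.94 = 272.6 ms.
Total: 34.47 + 272.6 ms.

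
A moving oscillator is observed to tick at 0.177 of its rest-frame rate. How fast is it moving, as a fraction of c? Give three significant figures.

Rate ratio = 1/γ, so γ = 1/0.177 = 5.650.
β = √(1 − 1/γ²) = √(1 − 0.177²) = √0.9687

β = 0.984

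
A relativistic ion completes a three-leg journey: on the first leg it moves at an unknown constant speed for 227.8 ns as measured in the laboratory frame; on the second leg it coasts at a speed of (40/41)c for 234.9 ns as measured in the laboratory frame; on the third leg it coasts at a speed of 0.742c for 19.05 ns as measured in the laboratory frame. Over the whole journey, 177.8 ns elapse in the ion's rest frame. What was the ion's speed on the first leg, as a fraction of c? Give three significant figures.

β = 0.867

Leg 1: speed unknown; τ_1 = 227.8/γ_1.
Leg 2: γ = 1/√(1 − (40/41)²) = 41/9 ≈ 4.556; τ_2 = 234.9/4.556 = 51.56 ns.
Leg 3: γ = 1/√(1 − 0.742²) = 1/√0.4494 = 1.492; τ_3 = 19.05/1.492 = 12.77 ns.
Total proper time: τ_1 + 51.56 + 12.77 = 177.8, so τ_1 = 177.8 − 64.33 = 113.5 ns.
γ_1 = 227.8/113.5 = 2.008; β = √(1 − 1/γ²) = √0.7519.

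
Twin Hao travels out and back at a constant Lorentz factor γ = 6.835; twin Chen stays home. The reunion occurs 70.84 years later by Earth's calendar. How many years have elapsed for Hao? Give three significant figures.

τ = 10.4 years

γ = 6.835
Hao's clock measures proper time along the trip: τ = Δt/γ = 70.84/6.835 years.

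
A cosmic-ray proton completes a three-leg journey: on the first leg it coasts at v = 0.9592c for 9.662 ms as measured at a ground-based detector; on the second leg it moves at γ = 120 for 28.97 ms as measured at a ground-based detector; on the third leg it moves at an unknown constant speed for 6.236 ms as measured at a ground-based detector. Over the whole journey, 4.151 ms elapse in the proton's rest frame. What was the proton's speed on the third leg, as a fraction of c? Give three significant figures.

β = 0.982

Leg 1: γ = 1/√(1 − 0.9592²) = 1/√0.07994 = 3.537; τ_1 = 9.662/3.537 = 2.732 ms.
Leg 2: γ = 120; τ_2 = 28.97/120.0 = 0.2414 ms.
Leg 3: speed unknown; τ_3 = 6.236/γ_3.
Total proper time: 2.732 + 0.2414 + τ_3 = 4.151, so τ_3 = 4.151 − 2.973 = 1.178 ms.
γ_3 = 6.236/1.178 = 5.294; β = √(1 − 1/γ²) = √0.9643.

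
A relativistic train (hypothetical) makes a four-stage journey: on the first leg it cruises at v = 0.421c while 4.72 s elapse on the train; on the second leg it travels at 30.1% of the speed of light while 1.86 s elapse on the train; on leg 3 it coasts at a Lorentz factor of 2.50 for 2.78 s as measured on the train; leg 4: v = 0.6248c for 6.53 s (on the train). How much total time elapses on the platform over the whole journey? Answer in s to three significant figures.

Leg 1: γ = 1/√(1 − 0.421²) = 1/√0.8228 = 1.102; Δt_1 = 1.102 × 4.72 = 5.204 s.
Leg 2: β = 0.301; γ = 1/√(1 − 0.301²) = 1/√0.9094 = 1.049; Δt_2 = 1.049 × 1.86 = 1.950 s.
Leg 3: γ = 2.50; Δt_3 = 2.500 × 2.78 = 6.950 s.
Leg 4: γ = 1/√(1 − 0.6248²) = 1/√0.6096 = 1.281; Δt_4 = 1.281 × 6.53 = 8.363 s.
Total: 5.204 + 1.950 + 6.950 + 8.363 s.

Δt = 22.5 s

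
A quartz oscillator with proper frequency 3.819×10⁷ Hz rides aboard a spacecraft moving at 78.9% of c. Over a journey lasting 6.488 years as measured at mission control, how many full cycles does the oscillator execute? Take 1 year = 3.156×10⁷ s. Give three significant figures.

β = 0.789; γ = 1/√(1 − 0.789²) = 1/√0.3775 = 1.628
The oscillator's own cycle count is N = f × τ where τ is the proper time aboard the spacecraft. τ = Δt/γ = 6.488/1.628 = 3.986 years = 1.258×10⁸ s.
N = 3.819×10⁷ × 1.258×10⁸ = 4.804×10¹⁵.

N = 4.80×10¹⁵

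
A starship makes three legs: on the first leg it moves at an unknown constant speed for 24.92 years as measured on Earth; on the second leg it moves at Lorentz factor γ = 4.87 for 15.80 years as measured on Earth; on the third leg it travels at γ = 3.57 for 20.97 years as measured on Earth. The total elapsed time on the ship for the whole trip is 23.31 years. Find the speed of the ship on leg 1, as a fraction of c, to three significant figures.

Leg 1: speed unknown; τ_1 = 24.92/γ_1.
Leg 2: γ = 4.87; τ_2 = 15.80/4.870 = 3.244 years.
Leg 3: γ = 3.57; τ_3 = 20.97/3.570 = 5.874 years.
Total proper time: τ_1 + 3.244 + 5.874 = 23.31, so τ_1 = 23.31 − 9.118 = 14.19 years.
γ_1 = 24.92/14.19 = 1.756; β = √(1 − 1/γ²) = √0.6757.

β = 0.822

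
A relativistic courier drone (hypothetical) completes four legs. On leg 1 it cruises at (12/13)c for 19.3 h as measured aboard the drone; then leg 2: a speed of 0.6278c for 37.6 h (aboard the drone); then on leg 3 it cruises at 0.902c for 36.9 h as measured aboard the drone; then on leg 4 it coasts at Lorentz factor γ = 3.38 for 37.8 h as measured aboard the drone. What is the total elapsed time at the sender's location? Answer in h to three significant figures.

Leg 1: γ = 1/√(1 − (12/13)²) = 13/5 = 2.600; Δt_1 = 2.600 × 19.3 = 50.18 h.
Leg 2: γ = 1/√(1 − 0.6278²) = 1/√0.6059 = 1.285; Δt_2 = 1.285 × 37.6 = 48.31 h.
Leg 3: γ = 1/√(1 − 0.902²) = 1/√0.1864 = 2.316; Δt_3 = 2.316 × 36.9 = 85.47 h.
Leg 4: γ = 3.38; Δt_4 = 3.380 × 37.8 = 127.8 h.
Total: 50.18 + 48.31 + 85.47 + 127.8 h.

Δt = 312 h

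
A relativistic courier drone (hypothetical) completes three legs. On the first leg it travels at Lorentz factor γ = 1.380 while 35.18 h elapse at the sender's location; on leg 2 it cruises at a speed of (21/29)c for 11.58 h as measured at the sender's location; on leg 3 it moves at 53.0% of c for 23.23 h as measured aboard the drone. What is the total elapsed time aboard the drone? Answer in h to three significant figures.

Leg 1: γ = 1.380; τ_1 = 35.18/1.380 = 25.49 h.
Leg 2: γ = 1/√(1 − (21/29)²) = 29/20 = 1.450; τ_2 = 11.58/1.450 = 7.986 h.
Leg 3: 23.23 h is already measured aboard the drone.
Total: 25.49 + 7.986 + 23.23 h.

τ = 56.7 h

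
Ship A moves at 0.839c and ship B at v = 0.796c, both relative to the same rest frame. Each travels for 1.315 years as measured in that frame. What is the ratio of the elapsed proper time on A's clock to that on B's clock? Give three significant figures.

τ_A/τ_B = 0.899

A: γ = 1/√(1 − 0.839²) = 1/√0.2961 = 1.838. B: γ = 1/√(1 − 0.796²) = 1/√0.3664 = 1.652.
τ_A/τ_B = γ_B/γ_A = 1.652/1.838 = 0.8990, so τ_A/τ_B = 0.8990.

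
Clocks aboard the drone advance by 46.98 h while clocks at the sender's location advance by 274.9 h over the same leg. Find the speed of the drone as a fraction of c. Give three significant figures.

v = 0.985c

The proper time is measured aboard the drone (both events occur at the drone's location); Δt is measured at the sender's location. γ = Δt/τ = 274.9/46.98 = 5.851.
β = √(1 − 1/γ²) = √(1 − 0.02921) = √0.9708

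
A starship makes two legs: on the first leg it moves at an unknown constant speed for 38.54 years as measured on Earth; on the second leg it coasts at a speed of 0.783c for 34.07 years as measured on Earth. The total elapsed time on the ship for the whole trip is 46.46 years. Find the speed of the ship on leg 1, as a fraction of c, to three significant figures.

β = 0.755

Leg 1: speed unknown; τ_1 = 38.54/γ_1.
Leg 2: γ = 1/√(1 − 0.783²) = 1/√0.3869 = 1.608; τ_2 = 34.07/1.608 = 21.19 years.
Total proper time: τ_1 + 21.19 = 46.46, so τ_1 = 46.46 − 21.19 = 25.27 years.
γ_1 = 38.54/25.27 = 1.525; β = √(1 − 1/γ²) = √0.5702.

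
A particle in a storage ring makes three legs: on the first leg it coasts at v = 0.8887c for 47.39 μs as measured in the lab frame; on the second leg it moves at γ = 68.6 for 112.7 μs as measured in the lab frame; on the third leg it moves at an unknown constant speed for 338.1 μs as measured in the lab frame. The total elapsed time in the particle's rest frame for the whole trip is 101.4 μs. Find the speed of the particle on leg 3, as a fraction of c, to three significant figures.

β = 0.973

Leg 1: γ = 1/√(1 − 0.8887²) = 1/√0.2102 = 2.181; τ_1 = 47.39/2.181 = 21.73 μs.
Leg 2: γ = 68.6; τ_2 = 112.7/68.60 = 1.643 μs.
Leg 3: speed unknown; τ_3 = 338.1/γ_3.
Total proper time: 21.73 + 1.643 + τ_3 = 101.4, so τ_3 = 101.4 − 23.37 = 78.03 μs.
γ_3 = 338.1/78.03 = 4.333; β = √(1 − 1/γ²) = √0.9467.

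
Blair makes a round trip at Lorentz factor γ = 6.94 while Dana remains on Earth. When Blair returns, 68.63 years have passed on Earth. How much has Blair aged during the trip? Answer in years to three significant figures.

γ = 6.94
Blair's clock measures proper time along the trip: τ = Δt/γ = 68.63/6.940 years.

τ = 9.89 years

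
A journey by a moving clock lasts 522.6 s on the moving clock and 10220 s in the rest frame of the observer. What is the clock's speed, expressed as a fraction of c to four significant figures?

β = 0.9987

The proper time is measured on the moving clock (both events occur at the clock's location); Δt is measured in the rest frame of the observer. γ = Δt/τ = 10220/522.6 = 19.56.
β = √(1 − 1/γ²) = √(1 − 0.002615) = √0.9974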